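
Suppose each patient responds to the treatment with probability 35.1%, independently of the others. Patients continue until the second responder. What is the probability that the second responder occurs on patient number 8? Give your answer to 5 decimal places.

0.06444

Y = trial on which the second success occurs; negative binomial, r=2, p=0.351.
P(Y=8) = C(7,1) · p^2 · (1−p)^6
= 7 · 0.1232 · 0.074725 = 0.0644437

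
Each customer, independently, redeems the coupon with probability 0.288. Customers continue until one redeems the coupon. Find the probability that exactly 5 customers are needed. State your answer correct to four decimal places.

Geometric (trials to first success), p = 0.288.
P(Y = 5) = (1−p)^4 · p = 0.25699 · 0.288 = 0.074014

0.0740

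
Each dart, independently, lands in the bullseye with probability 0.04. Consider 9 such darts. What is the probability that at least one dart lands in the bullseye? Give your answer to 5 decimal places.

0.30747

P(at least one) = 1 − P(none) = 1 − (1 − 0.04)^9
= 1 − 0.6925340 = 0.3074660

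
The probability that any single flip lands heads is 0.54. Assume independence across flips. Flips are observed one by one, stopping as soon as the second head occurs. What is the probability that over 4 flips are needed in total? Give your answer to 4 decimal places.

0.2550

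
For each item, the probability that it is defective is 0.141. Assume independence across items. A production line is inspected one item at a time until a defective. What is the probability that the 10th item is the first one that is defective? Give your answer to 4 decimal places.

0.0359

Geometric (trials to first success), p = 0.141.
P(Y = 10) = (1−p)^9 · p = 0.25465 · 0.141 = 0.035905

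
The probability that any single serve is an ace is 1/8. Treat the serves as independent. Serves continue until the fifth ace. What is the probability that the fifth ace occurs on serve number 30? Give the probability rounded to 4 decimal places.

0.0257

Y = trial on which the fifth success occurs; negative binomial, r=5, p=0.125.
P(Y=30) = C(29,4) · p^5 · (1−p)^25
= 23751 · 3.0518e-05 · 0.035498 = 0.025730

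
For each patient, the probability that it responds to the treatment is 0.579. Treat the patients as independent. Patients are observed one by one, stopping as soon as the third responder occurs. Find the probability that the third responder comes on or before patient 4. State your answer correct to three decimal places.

0.439

Finishing within 4 patients ⇔ at least 3 successes in the first 4. With X ~ Binomial(4, 0.579), P(Y ≤ 4) = 1 − P(X ≤ 2).
  k=0: C(4,0)·0.579^0·0.421^4 = 0.03141
  k=1: C(4,1)·0.579^1·0.421^3 = 0.17282
  k=2: C(4,2)·0.579^2·0.421^2 = 0.35651
1 − 0.56074 = 0.43926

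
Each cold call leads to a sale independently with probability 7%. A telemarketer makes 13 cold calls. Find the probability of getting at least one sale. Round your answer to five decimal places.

0.61071

P(at least one) = 1 − P(none) = 1 − (1 − 0.07)^13
= 1 − 0.3892946 = 0.6107054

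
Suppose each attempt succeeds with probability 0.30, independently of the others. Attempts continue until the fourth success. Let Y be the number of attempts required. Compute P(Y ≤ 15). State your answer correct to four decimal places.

0.7031

Finishing within 15 attempts ⇔ at least 4 successes in the first 15. With X ~ Binomial(15, 0.30), P(Y ≤ 15) = 1 − P(X ≤ 3).
  k=0: C(15,0)·0.30^0·0.70^15 = 0.004748
  k=1: C(15,1)·0.30^1·0.70^14 = 0.030520
  k=2: C(15,2)·0.30^2·0.70^13 = 0.091560
  k=3: C(15,3)·0.30^3·0.70^12 = 0.170040
1 − 0.296868 = 0.703132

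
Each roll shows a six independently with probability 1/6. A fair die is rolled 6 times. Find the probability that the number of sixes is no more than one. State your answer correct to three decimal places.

X ~ Binomial(6, 0.166667); P(X ≤ 1) = Σ C(6,k) p^k (1−p)^(6−k) over k:
  k=0: C(6,0)·0.166667^0·0.833333^6 = 0.33490
  k=1: C(6,1)·0.166667^1·0.833333^5 = 0.40188
Total = 0.73678

0.737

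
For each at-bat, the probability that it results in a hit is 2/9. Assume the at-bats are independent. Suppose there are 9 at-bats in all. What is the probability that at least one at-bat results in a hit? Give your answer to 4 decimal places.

0.8958

P(at least one) = 1 − P(none) = 1 − (1 − 0.222222)^9
= 1 − 0.104160 = 0.895840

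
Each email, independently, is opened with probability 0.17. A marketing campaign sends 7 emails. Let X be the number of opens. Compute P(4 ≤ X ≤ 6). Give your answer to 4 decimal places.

X ~ Binomial(7, 0.17); P(4 ≤ X ≤ 6) = Σ C(7,k) p^k (1−p)^(7−k) over k:
  k=4: C(7,4)·0.17^4·0.83^3 = 0.016715
  k=5: C(7,5)·0.17^5·0.83^2 = 0.002054
  k=6: C(7,6)·0.17^6·0.83^1 = 0.000140
Total = 0.018909

0.0189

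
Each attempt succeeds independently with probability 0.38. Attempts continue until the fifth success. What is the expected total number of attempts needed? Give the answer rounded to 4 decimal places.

Y = total attempts until the fifth success; negative binomial with r=5, p=0.38.
E[Y] = r / p = 5 / 0.38 = 13.157895

13.1579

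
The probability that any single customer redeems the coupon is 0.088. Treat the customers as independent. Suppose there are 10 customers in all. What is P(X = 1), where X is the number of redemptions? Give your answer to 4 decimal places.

X ~ Binomial(n=10, p=0.088).
P(X=1) = C(10,1) · p^1 · (1−p)^9
= 10 · 0.088 · 0.43647 = 0.384093

0.3841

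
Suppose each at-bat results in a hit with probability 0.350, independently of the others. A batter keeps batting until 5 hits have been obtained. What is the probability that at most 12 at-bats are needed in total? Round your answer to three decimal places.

0.417

Finishing within 12 at-bats ⇔ at least 5 successes in the first 12. With X ~ Binomial(12, 0.35), P(Y ≤ 12) = 1 − P(X ≤ 4).
  k=0: C(12,0)·0.35^0·0.65^12 = 0.00569
  k=1: C(12,1)·0.35^1·0.65^11 = 0.03675
  k=2: C(12,2)·0.35^2·0.65^10 = 0.10885
  k=3: C(12,3)·0.35^3·0.65^9 = 0.19537
  k=4: C(12,4)·0.35^4·0.65^8 = 0.23669
1 − 0.58335 = 0.41665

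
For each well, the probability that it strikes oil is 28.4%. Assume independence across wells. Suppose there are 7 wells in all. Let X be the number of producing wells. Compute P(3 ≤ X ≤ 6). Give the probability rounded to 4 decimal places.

0.3168

X ~ Binomial(7, 0.284); P(3 ≤ X ≤ 6) = Σ C(7,k) p^k (1−p)^(7−k) over k:
  k=3: C(7,3)·0.284^3·0.716^4 = 0.210705
  k=4: C(7,4)·0.284^4·0.716^3 = 0.083576
  k=5: C(7,5)·0.284^5·0.716^2 = 0.019890
  k=6: C(7,6)·0.284^6·0.716^1 = 0.002630
Total = 0.316801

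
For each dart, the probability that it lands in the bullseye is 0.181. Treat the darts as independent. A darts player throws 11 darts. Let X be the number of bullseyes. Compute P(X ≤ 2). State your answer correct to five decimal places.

0.68027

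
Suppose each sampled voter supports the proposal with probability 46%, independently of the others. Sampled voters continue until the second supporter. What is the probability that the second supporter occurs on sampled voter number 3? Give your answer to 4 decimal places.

0.2285

Y = trial on which the second success occurs; negative binomial, r=2, p=0.46.
P(Y=3) = C(2,1) · p^2 · (1−p)^1
= 2 · 0.2116 · 0.54 = 0.228528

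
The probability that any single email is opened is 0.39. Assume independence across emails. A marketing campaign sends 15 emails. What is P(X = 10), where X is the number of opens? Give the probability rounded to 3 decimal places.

X ~ Binomial(n=15, p=0.39).
P(X=10) = C(15,10) · p^10 · (1−p)^5
= 3003 · 8.1404e-05 · 0.08446 = 0.02065

0.021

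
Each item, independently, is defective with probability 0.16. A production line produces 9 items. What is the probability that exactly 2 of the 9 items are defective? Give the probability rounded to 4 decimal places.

0.2720

X ~ Binomial(n=9, p=0.16).
P(X=2) = C(9,2) · p^2 · (1−p)^7
= 36 · 0.0256 · 0.29509 = 0.271955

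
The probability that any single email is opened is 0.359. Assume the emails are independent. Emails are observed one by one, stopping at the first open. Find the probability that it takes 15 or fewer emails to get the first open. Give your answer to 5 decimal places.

Y = number of emails to the first success; geometric, p = 0.359.
P(Y ≤ 15) = 1 − (1−p)^15 = 1 − 0.0012673 = 0.9987327

0.99873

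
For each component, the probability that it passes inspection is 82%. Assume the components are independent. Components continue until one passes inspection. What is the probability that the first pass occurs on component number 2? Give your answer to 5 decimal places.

0.14760

Geometric (trials to first success), p = 0.82.
P(Y = 2) = (1−p)^1 · p = 0.18 · 0.82 = 0.1476000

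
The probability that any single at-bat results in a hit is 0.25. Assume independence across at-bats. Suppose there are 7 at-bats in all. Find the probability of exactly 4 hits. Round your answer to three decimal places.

X ~ Binomial(n=7, p=0.25).
P(X=4) = C(7,4) · p^4 · (1−p)^3
= 35 · 0.0039062 · 0.42188 = 0.05768

0.058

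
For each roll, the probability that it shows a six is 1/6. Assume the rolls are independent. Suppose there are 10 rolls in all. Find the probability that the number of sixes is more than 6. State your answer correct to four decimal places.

X ~ Binomial(10, 0.166667); P(X ≥ 7) = Σ C(10,k) p^k (1−p)^(10−k) over k:
  k=7: C(10,7)·0.166667^7·0.833333^3 = 0.000248
  k=8: C(10,8)·0.166667^8·0.833333^2 = 0.000019
  k=9: C(10,9)·0.166667^9·0.833333^1 = 0.000001
  k=10: C(10,10)·0.166667^10·0.833333^0 = 0.000000
Total = 0.000268

0.0003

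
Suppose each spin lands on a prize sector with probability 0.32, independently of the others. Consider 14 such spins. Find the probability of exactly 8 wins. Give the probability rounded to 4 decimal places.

0.0326

X ~ Binomial(n=14, p=0.32).
P(X=8) = C(14,8) · p^8 · (1−p)^6
= 3003 · 0.00010995 · 0.098867 = 0.032644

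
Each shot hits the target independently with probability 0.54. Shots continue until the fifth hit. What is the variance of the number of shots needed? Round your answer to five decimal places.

Y = total shots until the fifth success; negative binomial with r=5, p=0.54.
Var(Y) = r(1−p)/p² = 5·0.46 / 0.54² = 7.8875171

7.88752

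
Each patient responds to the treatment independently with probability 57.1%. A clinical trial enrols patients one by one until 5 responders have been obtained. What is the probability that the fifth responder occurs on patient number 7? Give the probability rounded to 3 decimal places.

Y = trial on which the fifth success occurs; negative binomial, r=5, p=0.571.
P(Y=7) = C(6,4) · p^5 · (1−p)^2
= 15 · 0.060699 · 0.18404 = 0.16757

0.168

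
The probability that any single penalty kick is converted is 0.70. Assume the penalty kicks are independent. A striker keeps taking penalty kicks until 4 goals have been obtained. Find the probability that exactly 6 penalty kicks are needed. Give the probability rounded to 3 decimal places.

Y = trial on which the fourth success occurs; negative binomial, r=4, p=0.70.
P(Y=6) = C(5,3) · p^4 · (1−p)^2
= 10 · 0.2401 · 0.09 = 0.21609

0.216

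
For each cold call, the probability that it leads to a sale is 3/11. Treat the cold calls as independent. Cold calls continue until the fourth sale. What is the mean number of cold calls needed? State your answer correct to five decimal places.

14.66667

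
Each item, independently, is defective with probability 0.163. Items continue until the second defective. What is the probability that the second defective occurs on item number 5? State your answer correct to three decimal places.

0.062

Y = trial on which the second success occurs; negative binomial, r=2, p=0.163.
P(Y=5) = C(4,1) · p^2 · (1−p)^3
= 4 · 0.026569 · 0.58638 = 0.06232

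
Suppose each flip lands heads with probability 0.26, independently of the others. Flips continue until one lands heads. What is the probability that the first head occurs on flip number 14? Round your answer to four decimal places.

0.0052

Geometric (trials to first success), p = 0.26.
P(Y = 14) = (1−p)^13 · p = 0.019953 · 0.26 = 0.005188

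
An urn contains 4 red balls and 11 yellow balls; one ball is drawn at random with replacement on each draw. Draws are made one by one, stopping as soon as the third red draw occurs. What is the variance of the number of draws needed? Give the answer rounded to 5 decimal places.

30.93750

Y = total draws until the third success; negative binomial with r=3, p=0.266667.
Var(Y) = r(1−p)/p² = 3·0.733333 / 0.266667² = 30.9375000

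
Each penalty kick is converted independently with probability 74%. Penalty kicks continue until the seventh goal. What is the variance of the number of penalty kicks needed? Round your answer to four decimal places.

Y = total penalty kicks until the seventh success; negative binomial with r=7, p=0.74.
Var(Y) = r(1−p)/p² = 7·0.26 / 0.74² = 3.323594

3.3236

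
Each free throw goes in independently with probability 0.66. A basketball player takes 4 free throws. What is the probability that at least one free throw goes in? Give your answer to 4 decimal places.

0.9866

P(at least one) = 1 − P(none) = 1 − (1 − 0.66)^4
= 1 − 0.013363 = 0.986637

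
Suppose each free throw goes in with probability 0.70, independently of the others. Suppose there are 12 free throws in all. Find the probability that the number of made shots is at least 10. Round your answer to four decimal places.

0.2528

X ~ Binomial(12, 0.70); P(X ≥ 10) = Σ C(12,k) p^k (1−p)^(12−k) over k:
  k=10: C(12,10)·0.70^10·0.30^2 = 0.167790
  k=11: C(12,11)·0.70^11·0.30^1 = 0.071184
  k=12: C(12,12)·0.70^12·0.30^0 = 0.013841
Total = 0.252815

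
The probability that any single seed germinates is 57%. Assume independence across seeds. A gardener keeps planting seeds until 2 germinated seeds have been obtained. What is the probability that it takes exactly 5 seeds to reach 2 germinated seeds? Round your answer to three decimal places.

0.103

Y = trial on which the second success occurs; negative binomial, r=2, p=0.57.
P(Y=5) = C(4,1) · p^2 · (1−p)^3
= 4 · 0.3249 · 0.079507 = 0.10333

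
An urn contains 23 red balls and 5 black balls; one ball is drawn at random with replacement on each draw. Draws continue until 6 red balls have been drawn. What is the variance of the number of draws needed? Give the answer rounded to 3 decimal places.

Y = total draws until the sixth success; negative binomial with r=6, p=0.821429.
Var(Y) = r(1−p)/p² = 6·0.178571 / 0.821429² = 1.58790

1.588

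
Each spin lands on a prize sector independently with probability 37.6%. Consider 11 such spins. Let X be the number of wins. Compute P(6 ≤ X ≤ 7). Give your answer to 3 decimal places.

X ~ Binomial(11, 0.376); P(6 ≤ X ≤ 7) = Σ C(11,k) p^k (1−p)^(11−k) over k:
  k=6: C(11,6)·0.376^6·0.624^5 = 0.12351
  k=7: C(11,7)·0.376^7·0.624^4 = 0.05316
Total = 0.17666

0.177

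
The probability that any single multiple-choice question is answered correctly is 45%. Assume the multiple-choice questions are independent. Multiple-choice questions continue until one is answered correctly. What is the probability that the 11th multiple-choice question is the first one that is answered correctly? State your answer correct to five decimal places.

0.00114

Geometric (trials to first success), p = 0.45.
P(Y = 11) = (1−p)^10 · p = 0.002533 · 0.45 = 0.0011398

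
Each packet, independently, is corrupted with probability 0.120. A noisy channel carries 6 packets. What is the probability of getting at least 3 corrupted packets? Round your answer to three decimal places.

0.026

X ~ Binomial(6, 0.12); P(X ≥ 3) = Σ C(6,k) p^k (1−p)^(6−k) over k:
  k=3: C(6,3)·0.12^3·0.88^3 = 0.02355
  k=4: C(6,4)·0.12^4·0.88^2 = 0.00241
  k=5: C(6,5)·0.12^5·0.88^1 = 0.00013
  k=6: C(6,6)·0.12^6·0.88^0 = 0.00000
Total = 0.02609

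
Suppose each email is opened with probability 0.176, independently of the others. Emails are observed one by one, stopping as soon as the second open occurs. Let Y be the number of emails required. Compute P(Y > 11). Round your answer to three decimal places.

Needing more than 11 emails ⇔ fewer than 2 successes in the first 11. With X ~ Binomial(11, 0.176), P(Y > 11) = P(X ≤ 1).
  k=0: C(11,0)·0.176^0·0.824^11 = 0.11890
  k=1: C(11,1)·0.176^1·0.824^10 = 0.27937
P(X ≤ 1) = 0.39827

0.398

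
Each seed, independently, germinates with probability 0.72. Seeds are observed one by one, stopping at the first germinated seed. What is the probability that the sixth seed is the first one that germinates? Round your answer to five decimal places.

Geometric (trials to first success), p = 0.72.
P(Y = 6) = (1−p)^5 · p = 0.001721 · 0.72 = 0.0012391

0.00124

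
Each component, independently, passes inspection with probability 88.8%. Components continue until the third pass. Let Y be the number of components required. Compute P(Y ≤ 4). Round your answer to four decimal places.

Finishing within 4 components ⇔ at least 3 successes in the first 4. With X ~ Binomial(4, 0.888), P(Y ≤ 4) = 1 − P(X ≤ 2).
  k=0: C(4,0)·0.888^0·0.112^4 = 0.000157
  k=1: C(4,1)·0.888^1·0.112^3 = 0.004990
  k=2: C(4,2)·0.888^2·0.112^2 = 0.059349
1 − 0.064497 = 0.935503

0.9355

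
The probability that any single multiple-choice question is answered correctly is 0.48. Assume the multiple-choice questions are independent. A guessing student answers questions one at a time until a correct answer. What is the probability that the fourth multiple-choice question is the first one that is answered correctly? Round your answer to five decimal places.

0.06749

Geometric (trials to first success), p = 0.48.
P(Y = 4) = (1−p)^3 · p = 0.14061 · 0.48 = 0.0674918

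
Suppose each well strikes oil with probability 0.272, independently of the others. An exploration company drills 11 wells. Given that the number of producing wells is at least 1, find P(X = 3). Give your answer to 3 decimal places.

0.270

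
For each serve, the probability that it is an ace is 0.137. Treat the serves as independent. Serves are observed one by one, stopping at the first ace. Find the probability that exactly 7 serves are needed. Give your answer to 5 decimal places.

Geometric (trials to first success), p = 0.137.
P(Y = 7) = (1−p)^6 · p = 0.41311 · 0.137 = 0.0565959

0.05660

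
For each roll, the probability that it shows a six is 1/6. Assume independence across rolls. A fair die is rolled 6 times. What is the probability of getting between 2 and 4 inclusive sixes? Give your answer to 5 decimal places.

X ~ Binomial(6, 0.166667); P(2 ≤ X ≤ 4) = Σ C(6,k) p^k (1−p)^(6−k) over k:
  k=2: C(6,2)·0.166667^2·0.833333^4 = 0.2009388
  k=3: C(6,3)·0.166667^3·0.833333^3 = 0.0535837
  k=4: C(6,4)·0.166667^4·0.833333^2 = 0.0080376
Total = 0.2625600

0.26256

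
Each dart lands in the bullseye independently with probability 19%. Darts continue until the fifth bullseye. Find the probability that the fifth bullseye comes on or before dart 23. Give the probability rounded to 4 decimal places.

0.4503

Finishing within 23 darts ⇔ at least 5 successes in the first 23. With X ~ Binomial(23, 0.19), P(Y ≤ 23) = 1 − P(X ≤ 4).
  k=0: C(23,0)·0.19^0·0.81^23 = 0.007855
  k=1: C(23,1)·0.19^1·0.81^22 = 0.042379
  k=2: C(23,2)·0.19^2·0.81^21 = 0.109349
  k=3: C(23,3)·0.19^3·0.81^20 = 0.179548
  k=4: C(23,4)·0.19^4·0.81^19 = 0.210581
1 − 0.549711 = 0.450289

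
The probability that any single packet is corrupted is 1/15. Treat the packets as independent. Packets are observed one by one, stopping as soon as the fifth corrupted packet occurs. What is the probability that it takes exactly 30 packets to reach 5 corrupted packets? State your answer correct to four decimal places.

0.0056

Y = trial on which the fifth success occurs; negative binomial, r=5, p=0.066667.
P(Y=30) = C(29,4) · p^5 · (1−p)^25
= 23751 · 1.3169e-06 · 0.1782 = 0.005574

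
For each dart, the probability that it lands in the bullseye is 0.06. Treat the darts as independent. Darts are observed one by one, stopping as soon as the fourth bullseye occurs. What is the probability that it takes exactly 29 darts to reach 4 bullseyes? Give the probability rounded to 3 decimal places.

0.009

Y = trial on which the fourth success occurs; negative binomial, r=4, p=0.06.
P(Y=29) = C(28,3) · p^4 · (1−p)^25
= 3276 · 1.296e-05 · 0.21291 = 0.00904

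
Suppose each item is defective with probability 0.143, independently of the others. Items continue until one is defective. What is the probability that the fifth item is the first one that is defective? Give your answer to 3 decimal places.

0.077

Geometric (trials to first success), p = 0.143.
P(Y = 5) = (1−p)^4 · p = 0.53942 · 0.143 = 0.07714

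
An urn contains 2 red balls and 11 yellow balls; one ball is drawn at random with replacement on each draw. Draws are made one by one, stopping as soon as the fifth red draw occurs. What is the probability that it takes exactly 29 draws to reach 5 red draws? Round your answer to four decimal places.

Y = trial on which the fifth success occurs; negative binomial, r=5, p=0.153846.
P(Y=29) = C(28,4) · p^5 · (1−p)^24
= 20475 · 8.6185e-05 · 0.018146 = 0.032021

0.0320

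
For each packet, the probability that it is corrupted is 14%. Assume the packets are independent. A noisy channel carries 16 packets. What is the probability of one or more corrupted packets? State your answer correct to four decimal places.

P(at least one) = 1 − P(none) = 1 − (1 − 0.14)^16
= 1 − 0.089531 = 0.910469

0.9105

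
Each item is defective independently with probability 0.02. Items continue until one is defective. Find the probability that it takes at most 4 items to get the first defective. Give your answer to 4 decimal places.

Y = number of items to the first success; geometric, p = 0.02.
P(Y ≤ 4) = 1 − (1−p)^4 = 1 − 0.922368 = 0.077632

0.0776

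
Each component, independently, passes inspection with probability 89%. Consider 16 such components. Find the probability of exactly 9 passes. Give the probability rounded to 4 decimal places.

X ~ Binomial(n=16, p=0.89).
P(X=9) = C(16,9) · p^9 · (1−p)^7
= 11440 · 0.35036 · 1.9487e-07 = 0.000781

0.0008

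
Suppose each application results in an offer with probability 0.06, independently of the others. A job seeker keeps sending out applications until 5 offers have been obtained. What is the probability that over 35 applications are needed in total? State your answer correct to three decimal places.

Needing more than 35 applications ⇔ fewer than 5 successes in the first 35. With X ~ Binomial(35, 0.06), P(Y > 35) = P(X ≤ 4).
  k=0: C(35,0)·0.06^0·0.94^35 = 0.11468
  k=1: C(35,1)·0.06^1·0.94^34 = 0.25619
  k=2: C(35,2)·0.06^2·0.94^33 = 0.27800
  k=3: C(35,3)·0.06^3·0.94^32 = 0.19519
  k=4: C(35,4)·0.06^4·0.94^31 = 0.09967
P(X ≤ 4) = 0.94372

0.944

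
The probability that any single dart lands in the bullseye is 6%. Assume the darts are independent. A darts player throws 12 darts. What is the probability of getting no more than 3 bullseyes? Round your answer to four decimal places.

X ~ Binomial(12, 0.06); P(X ≤ 3) = Σ C(12,k) p^k (1−p)^(12−k) over k:
  k=0: C(12,0)·0.06^0·0.94^12 = 0.475920
  k=1: C(12,1)·0.06^1·0.94^11 = 0.364535
  k=2: C(12,2)·0.06^2·0.94^10 = 0.127975
  k=3: C(12,3)·0.06^3·0.94^9 = 0.027229
Total = 0.995659

0.9957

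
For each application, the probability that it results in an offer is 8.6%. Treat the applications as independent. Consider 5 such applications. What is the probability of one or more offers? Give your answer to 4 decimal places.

0.3621

P(at least one) = 1 − P(none) = 1 − (1 − 0.086)^5
= 1 − 0.637868 = 0.362132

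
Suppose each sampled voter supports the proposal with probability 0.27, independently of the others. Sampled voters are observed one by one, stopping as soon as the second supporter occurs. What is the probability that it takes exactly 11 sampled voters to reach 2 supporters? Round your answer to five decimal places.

Y = trial on which the second success occurs; negative binomial, r=2, p=0.27.
P(Y=11) = C(10,1) · p^2 · (1−p)^9
= 10 · 0.0729 · 0.058872 = 0.0429174

0.04292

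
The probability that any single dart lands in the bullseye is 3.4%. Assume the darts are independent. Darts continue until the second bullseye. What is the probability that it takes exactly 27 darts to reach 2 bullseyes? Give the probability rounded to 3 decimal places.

0.013

Y = trial on which the second success occurs; negative binomial, r=2, p=0.034.
P(Y=27) = C(26,1) · p^2 · (1−p)^25
= 26 · 0.001156 · 0.42114 = 0.01266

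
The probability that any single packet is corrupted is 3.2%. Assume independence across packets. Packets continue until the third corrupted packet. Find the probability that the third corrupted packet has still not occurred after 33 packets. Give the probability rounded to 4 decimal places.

0.9121

Needing more than 33 packets ⇔ fewer than 3 successes in the first 33. With X ~ Binomial(33, 0.032), P(Y > 33) = P(X ≤ 2).
  k=0: C(33,0)·0.032^0·0.968^33 = 0.341890
  k=1: C(33,1)·0.032^1·0.968^32 = 0.372971
  k=2: C(33,2)·0.032^2·0.968^31 = 0.197274
P(X ≤ 2) = 0.912136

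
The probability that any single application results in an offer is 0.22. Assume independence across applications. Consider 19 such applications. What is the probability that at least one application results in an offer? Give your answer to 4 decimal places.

0.9911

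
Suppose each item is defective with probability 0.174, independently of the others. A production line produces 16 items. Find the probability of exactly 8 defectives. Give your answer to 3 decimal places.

0.002

X ~ Binomial(n=16, p=0.174).
P(X=8) = C(16,8) · p^8 · (1−p)^8
= 12870 · 8.4022e-07 · 0.21669 = 0.00234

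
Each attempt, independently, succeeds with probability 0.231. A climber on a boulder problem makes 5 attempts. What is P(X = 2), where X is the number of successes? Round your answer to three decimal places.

X ~ Binomial(n=5, p=0.231).
P(X=2) = C(5,2) · p^2 · (1−p)^3
= 10 · 0.053361 · 0.45476 = 0.24266

0.243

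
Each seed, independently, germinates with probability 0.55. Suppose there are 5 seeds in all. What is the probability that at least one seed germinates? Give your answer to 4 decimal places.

0.9815

P(at least one) = 1 − P(none) = 1 − (1 − 0.55)^5
= 1 − 0.018453 = 0.981547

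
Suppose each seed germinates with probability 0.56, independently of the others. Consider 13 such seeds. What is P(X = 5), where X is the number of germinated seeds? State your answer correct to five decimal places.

X ~ Binomial(n=13, p=0.56).
P(X=5) = C(13,5) · p^5 · (1−p)^8
= 1287 · 0.055073 · 0.0014048 = 0.0995727

0.09957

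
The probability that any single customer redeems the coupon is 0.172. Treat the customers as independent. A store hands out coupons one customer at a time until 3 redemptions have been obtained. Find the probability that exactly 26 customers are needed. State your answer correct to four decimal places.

Y = trial on which the third success occurs; negative binomial, r=3, p=0.172.
P(Y=26) = C(25,2) · p^3 · (1−p)^23
= 300 · 0.0050884 · 0.013023 = 0.019879

0.0199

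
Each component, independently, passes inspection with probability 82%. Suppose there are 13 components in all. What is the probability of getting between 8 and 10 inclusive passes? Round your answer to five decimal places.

X ~ Binomial(13, 0.82); P(8 ≤ X ≤ 10) = Σ C(13,k) p^k (1−p)^(13−k) over k:
  k=8: C(13,8)·0.82^8·0.18^5 = 0.0497109
  k=9: C(13,9)·0.82^9·0.18^4 = 0.1258116
  k=10: C(13,10)·0.82^10·0.18^3 = 0.2292567
Total = 0.4047793

0.40478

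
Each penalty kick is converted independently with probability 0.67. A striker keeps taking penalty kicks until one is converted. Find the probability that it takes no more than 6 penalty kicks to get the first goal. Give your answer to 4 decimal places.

0.9987

Y = number of penalty kicks to the first success; geometric, p = 0.67.
P(Y ≤ 6) = 1 − (1−p)^6 = 1 − 0.001291 = 0.998709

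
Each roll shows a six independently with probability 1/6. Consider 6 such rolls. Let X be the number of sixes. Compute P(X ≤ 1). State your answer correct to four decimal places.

0.7368

X ~ Binomial(6, 0.166667); P(X ≤ 1) = Σ C(6,k) p^k (1−p)^(6−k) over k:
  k=0: C(6,0)·0.166667^0·0.833333^6 = 0.334898
  k=1: C(6,1)·0.166667^1·0.833333^5 = 0.401878
Total = 0.736776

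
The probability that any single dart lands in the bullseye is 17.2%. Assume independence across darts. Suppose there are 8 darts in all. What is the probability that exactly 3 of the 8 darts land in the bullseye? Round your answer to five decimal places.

0.11090

X ~ Binomial(n=8, p=0.172).
P(X=3) = C(8,3) · p^3 · (1−p)^5
= 56 · 0.0050884 · 0.38918 = 0.1108983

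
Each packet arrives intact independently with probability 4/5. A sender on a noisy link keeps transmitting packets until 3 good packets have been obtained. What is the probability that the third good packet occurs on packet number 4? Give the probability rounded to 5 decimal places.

Y = trial on which the third success occurs; negative binomial, r=3, p=0.80.
P(Y=4) = C(3,2) · p^3 · (1−p)^1
= 3 · 0.512 · 0.2 = 0.3072000

0.30720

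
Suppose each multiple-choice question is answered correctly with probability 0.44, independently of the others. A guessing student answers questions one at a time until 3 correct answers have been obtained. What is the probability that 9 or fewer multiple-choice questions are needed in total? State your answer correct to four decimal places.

0.8359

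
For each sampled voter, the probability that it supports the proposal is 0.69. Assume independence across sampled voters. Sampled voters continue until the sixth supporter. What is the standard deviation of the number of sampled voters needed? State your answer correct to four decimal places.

1.9765

Y = total sampled voters until the sixth success; negative binomial with r=6, p=0.69.
SD(Y) = √[r(1−p)/p²] = √(3.906742) = 1.976548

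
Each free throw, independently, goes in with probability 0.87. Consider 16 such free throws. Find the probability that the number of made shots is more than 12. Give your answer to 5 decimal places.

0.85516

X ~ Binomial(16, 0.87); P(X ≥ 13) = Σ C(16,k) p^k (1−p)^(16−k) over k:
  k=13: C(16,13)·0.87^13·0.13^3 = 0.2012651
  k=14: C(16,14)·0.87^14·0.13^2 = 0.2886274
  k=15: C(16,15)·0.87^15·0.13^1 = 0.2575444
  k=16: C(16,16)·0.87^16·0.13^0 = 0.1077229
Total = 0.8551597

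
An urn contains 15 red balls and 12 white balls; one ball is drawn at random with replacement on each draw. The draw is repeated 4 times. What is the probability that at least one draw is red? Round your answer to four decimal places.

0.9610

P(at least one) = 1 − P(none) = 1 − (1 − 0.555556)^4
= 1 − 0.039018 = 0.960982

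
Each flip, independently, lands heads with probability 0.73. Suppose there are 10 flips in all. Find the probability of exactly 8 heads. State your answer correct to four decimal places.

X ~ Binomial(n=10, p=0.73).
P(X=8) = C(10,8) · p^8 · (1−p)^2
= 45 · 0.080646 · 0.0729 = 0.264559

0.2646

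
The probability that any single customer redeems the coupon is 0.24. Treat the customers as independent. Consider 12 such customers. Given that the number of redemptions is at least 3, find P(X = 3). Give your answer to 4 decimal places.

0.4453

X ~ Binomial(12, 0.24). Want P(X=3 | X≥3) = P(X=3) / P(X≥3).
P(X=3) = C(12,3)·0.24^3·0.76^9 = 0.257264
P(X≥3) = 1 − 0.037133 − 0.140716 − 0.244401 = 0.577751
Ratio = 0.257264 / 0.577751 = 0.445285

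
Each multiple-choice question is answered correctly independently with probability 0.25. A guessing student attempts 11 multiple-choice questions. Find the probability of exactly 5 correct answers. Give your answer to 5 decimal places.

0.08030

X ~ Binomial(n=11, p=0.25).
P(X=5) = C(11,5) · p^5 · (1−p)^6
= 462 · 0.00097656 · 0.17798 = 0.0802989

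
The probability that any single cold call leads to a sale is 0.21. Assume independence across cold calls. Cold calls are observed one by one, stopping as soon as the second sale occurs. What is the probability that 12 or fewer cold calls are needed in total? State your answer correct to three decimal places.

0.752

Finishing within 12 cold calls ⇔ at least 2 successes in the first 12. With X ~ Binomial(12, 0.21), P(Y ≤ 12) = 1 − P(X ≤ 1).
  k=0: C(12,0)·0.21^0·0.79^12 = 0.05909
  k=1: C(12,1)·0.21^1·0.79^11 = 0.18849
1 − 0.24759 = 0.75241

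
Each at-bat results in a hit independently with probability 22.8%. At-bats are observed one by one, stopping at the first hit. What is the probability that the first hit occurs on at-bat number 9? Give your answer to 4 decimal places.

Geometric (trials to first success), p = 0.228.
P(Y = 9) = (1−p)^8 · p = 0.12616 · 0.228 = 0.028766

0.0288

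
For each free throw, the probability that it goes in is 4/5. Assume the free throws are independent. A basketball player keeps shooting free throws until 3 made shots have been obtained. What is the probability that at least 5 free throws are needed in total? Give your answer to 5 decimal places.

0.18080

Needing more than 4 free throws ⇔ fewer than 3 successes in the first 4. With X ~ Binomial(4, 0.80), P(Y > 4) = P(X ≤ 2).
  k=0: C(4,0)·0.80^0·0.20^4 = 0.0016000
  k=1: C(4,1)·0.80^1·0.20^3 = 0.0256000
  k=2: C(4,2)·0.80^2·0.20^2 = 0.1536000
P(X ≤ 2) = 0.1808000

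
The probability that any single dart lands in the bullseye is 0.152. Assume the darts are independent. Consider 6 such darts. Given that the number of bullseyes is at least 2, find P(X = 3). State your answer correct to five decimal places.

0.18767

X ~ Binomial(6, 0.152). Want P(X=3 | X≥2) = P(X=3) / P(X≥2).
P(X=3) = C(6,3)·0.152^3·0.848^3 = 0.0428300
P(X≥2) = 1 − 0.3718563 − 0.3999209 = 0.2282228
Ratio = 0.0428300 / 0.2282228 = 0.1876676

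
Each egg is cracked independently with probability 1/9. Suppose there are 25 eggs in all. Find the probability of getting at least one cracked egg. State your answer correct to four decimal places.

P(at least one) = 1 − P(none) = 1 − (1 − 0.111111)^25
= 1 − 0.052624 = 0.947376

0.9474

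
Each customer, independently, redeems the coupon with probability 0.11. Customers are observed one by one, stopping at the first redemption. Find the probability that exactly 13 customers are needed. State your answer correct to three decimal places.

Geometric (trials to first success), p = 0.11.
P(Y = 13) = (1−p)^12 · p = 0.24699 · 0.11 = 0.02717

0.027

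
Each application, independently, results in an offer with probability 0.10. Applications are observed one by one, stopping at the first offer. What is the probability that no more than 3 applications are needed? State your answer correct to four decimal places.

Y = number of applications to the first success; geometric, p = 0.10.
P(Y ≤ 3) = 1 − (1−p)^3 = 1 − 0.729000 = 0.271000

0.2710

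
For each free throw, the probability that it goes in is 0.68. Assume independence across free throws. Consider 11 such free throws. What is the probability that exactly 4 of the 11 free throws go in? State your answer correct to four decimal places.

X ~ Binomial(n=11, p=0.68).
P(X=4) = C(11,4) · p^4 · (1−p)^7
= 330 · 0.21381 · 0.0003436 = 0.024244

0.0242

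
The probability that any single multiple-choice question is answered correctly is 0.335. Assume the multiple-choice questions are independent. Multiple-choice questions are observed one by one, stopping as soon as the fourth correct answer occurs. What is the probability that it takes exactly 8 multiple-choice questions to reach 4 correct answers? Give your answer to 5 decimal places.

0.08621

Y = trial on which the fourth success occurs; negative binomial, r=4, p=0.335.
P(Y=8) = C(7,3) · p^4 · (1−p)^4
= 35 · 0.012594 · 0.19556 = 0.0862053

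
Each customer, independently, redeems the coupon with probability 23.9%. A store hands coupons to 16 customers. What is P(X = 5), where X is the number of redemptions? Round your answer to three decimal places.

0.169

X ~ Binomial(n=16, p=0.239).
P(X=5) = C(16,5) · p^5 · (1−p)^11
= 4368 · 0.00077981 · 0.049571 = 0.16885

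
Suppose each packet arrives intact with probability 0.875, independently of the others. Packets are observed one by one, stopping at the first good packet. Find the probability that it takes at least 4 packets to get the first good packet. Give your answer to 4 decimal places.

Y = number of packets to the first success; geometric, p = 0.875.
P(Y > 3) = P(first 3 all fail) = (1−p)^3 = 0.001953

0.0020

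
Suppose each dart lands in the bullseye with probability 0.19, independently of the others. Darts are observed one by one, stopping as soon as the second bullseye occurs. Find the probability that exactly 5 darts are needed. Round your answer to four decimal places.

0.0767

Y = trial on which the second success occurs; negative binomial, r=2, p=0.19.
P(Y=5) = C(4,1) · p^2 · (1−p)^3
= 4 · 0.0361 · 0.53144 = 0.076740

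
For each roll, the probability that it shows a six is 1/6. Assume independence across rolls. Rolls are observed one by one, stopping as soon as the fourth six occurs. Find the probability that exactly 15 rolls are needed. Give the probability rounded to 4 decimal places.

0.0378

Y = trial on which the fourth success occurs; negative binomial, r=4, p=0.166667.
P(Y=15) = C(14,3) · p^4 · (1−p)^11
= 364 · 0.0007716 · 0.13459 = 0.037801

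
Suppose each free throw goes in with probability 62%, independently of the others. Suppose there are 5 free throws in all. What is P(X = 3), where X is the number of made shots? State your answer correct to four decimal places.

0.3441

X ~ Binomial(n=5, p=0.62).
P(X=3) = C(5,3) · p^3 · (1−p)^2
= 10 · 0.23833 · 0.1444 = 0.344146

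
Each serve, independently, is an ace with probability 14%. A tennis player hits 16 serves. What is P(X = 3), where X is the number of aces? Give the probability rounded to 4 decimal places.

0.2163

X ~ Binomial(n=16, p=0.14).
P(X=3) = C(16,3) · p^3 · (1−p)^13
= 560 · 0.002744 · 0.14076 = 0.216298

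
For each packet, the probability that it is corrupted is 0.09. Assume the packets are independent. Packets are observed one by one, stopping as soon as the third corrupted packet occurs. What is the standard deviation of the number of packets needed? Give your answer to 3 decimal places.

18.359

Y = total packets until the third success; negative binomial with r=3, p=0.09.
SD(Y) = √[r(1−p)/p²] = √(337.03704) = 18.35857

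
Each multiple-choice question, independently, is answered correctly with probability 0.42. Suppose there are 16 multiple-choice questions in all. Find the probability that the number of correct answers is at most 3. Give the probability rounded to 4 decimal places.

0.0473

X ~ Binomial(16, 0.42); P(X ≤ 3) = Σ C(16,k) p^k (1−p)^(16−k) over k:
  k=0: C(16,0)·0.42^0·0.58^16 = 0.000164
  k=1: C(16,1)·0.42^1·0.58^15 = 0.001900
  k=2: C(16,2)·0.42^2·0.58^14 = 0.010320
  k=3: C(16,3)·0.42^3·0.58^13 = 0.034874
Total = 0.047258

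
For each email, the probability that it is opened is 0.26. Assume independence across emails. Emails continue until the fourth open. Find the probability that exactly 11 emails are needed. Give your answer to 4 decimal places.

0.0666

Y = trial on which the fourth success occurs; negative binomial, r=4, p=0.26.
P(Y=11) = C(10,3) · p^4 · (1−p)^7
= 120 · 0.0045698 · 0.12151 = 0.066634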